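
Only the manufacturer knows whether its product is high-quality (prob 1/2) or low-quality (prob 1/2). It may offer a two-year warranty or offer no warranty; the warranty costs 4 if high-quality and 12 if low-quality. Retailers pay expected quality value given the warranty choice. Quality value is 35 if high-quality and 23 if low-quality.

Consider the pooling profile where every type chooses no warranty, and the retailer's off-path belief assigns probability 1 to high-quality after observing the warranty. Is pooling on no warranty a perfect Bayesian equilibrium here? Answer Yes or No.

No

On path, the retailer holds the prior and pays 1/2·35 + 1/2·23 = 29. Off path (the warranty), believing high-quality, it pays 35.
high-quality: no warranty nets 29; the warranty nets 35 − 4 = 31. high-quality would deviate.
low-quality: no warranty nets 29; the warranty nets 35 − 12 = 23. low-quality stays.
A type deviates, so pooling fails.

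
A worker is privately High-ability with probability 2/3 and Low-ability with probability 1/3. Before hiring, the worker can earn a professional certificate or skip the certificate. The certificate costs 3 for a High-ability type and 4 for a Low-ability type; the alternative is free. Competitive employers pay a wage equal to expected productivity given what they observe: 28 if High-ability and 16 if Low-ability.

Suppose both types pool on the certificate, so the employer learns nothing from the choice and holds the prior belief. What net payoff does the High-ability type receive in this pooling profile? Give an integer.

Pooled wage = 2/3·28 + 1/3·16 = 24.
High-ability pays cost 3 for the certificate, so net payoff = 24 − 3 = 21.

21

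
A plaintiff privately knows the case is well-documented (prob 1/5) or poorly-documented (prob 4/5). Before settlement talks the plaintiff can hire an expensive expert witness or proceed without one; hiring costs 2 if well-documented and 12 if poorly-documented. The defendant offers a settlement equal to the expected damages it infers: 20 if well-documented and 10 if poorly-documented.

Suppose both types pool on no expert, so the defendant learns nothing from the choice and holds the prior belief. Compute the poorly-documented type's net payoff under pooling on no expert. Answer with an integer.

12

Pooled settlement = 1/5·20 + 4/5·10 = 12.
poorly-documented pays no cost for no expert, so net payoff = 12.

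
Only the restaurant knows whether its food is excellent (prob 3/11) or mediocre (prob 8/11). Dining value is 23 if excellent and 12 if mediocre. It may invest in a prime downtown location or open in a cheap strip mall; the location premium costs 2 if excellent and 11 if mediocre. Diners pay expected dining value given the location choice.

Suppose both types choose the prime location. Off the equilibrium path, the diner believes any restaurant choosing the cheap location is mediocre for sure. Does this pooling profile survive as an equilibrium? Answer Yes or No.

On path, the diner holds the prior and pays 3/11·23 + 8/11·12 = 15. Off path (the cheap location), believing mediocre, it pays 12.
excellent: the prime location nets 15 − 2 = 13; the cheap location nets 12. excellent stays.
mediocre: the prime location nets 15 − 11 = 4; the cheap location nets 12. mediocre would deviate.
A type deviates, so pooling fails.

No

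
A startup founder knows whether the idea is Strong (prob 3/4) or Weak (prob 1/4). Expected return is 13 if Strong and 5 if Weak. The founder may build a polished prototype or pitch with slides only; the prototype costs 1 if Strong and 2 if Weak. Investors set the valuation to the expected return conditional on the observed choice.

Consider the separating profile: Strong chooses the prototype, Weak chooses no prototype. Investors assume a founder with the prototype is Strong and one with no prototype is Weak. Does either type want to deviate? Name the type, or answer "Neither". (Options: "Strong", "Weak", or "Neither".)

Weak

The prototype pays 13; no prototype pays 5.
Strong: assigned the prototype, nets 13 − 1 = 12; deviating to no prototype nets 5.
Weak: assigned no prototype, nets 5; deviating to the prototype nets 13 − 2 = 11.
The Weak type gains 6 by deviating.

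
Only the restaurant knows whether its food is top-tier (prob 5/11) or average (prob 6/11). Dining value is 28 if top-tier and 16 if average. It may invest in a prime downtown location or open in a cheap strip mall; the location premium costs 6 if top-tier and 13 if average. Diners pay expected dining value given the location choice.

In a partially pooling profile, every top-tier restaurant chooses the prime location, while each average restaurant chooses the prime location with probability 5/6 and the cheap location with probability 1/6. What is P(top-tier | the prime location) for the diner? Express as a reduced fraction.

P(the prime location) = (5/11)·1 + (6/11)·(5/6) = 10/11.
By Bayes' rule, P(top-tier | the prime location) = (5/11) / (10/11) = 1/2.

1/2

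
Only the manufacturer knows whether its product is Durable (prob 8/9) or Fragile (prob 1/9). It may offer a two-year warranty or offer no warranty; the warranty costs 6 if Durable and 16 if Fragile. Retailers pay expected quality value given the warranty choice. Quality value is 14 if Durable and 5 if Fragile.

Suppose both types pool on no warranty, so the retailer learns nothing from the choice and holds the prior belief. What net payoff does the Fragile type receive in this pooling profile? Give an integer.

Pooled price = 8/9·14 + 1/9·5 = 13.
Fragile pays no cost for no warranty, so net payoff = 13.

13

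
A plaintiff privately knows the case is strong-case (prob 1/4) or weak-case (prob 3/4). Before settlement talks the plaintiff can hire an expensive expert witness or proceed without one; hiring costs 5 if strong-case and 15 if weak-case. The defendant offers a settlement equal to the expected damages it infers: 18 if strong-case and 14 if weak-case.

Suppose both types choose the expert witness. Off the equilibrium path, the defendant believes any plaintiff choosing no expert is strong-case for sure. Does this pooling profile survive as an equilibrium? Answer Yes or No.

No

On path, the defendant holds the prior and pays 1/4·18 + 3/4·14 = 15. Off path (no expert), believing strong-case, it pays 18.
strong-case: the expert witness nets 15 − 5 = 10; no expert nets 18. strong-case would deviate.
weak-case: the expert witness nets 15 − 15 = 0; no expert nets 18. weak-case would deviate.
A type deviates, so pooling fails.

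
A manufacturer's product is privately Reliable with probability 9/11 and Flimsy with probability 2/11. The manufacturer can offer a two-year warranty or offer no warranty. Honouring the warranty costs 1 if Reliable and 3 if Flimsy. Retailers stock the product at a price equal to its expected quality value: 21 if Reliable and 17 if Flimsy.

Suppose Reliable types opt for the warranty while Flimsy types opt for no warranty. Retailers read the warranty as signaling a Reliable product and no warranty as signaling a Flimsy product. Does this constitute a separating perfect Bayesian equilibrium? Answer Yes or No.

No

Under these beliefs, the warranty earns price 21 and no warranty earns price 17.
Reliable: the warranty nets 21 − 1 = 20; no warranty nets 17. Reliable prefers the warranty.
Flimsy: the warranty nets 21 − 3 = 18; no warranty nets 17. Flimsy would deviate to the warranty.
Flimsy has a profitable deviation, so the profile is not an equilibrium.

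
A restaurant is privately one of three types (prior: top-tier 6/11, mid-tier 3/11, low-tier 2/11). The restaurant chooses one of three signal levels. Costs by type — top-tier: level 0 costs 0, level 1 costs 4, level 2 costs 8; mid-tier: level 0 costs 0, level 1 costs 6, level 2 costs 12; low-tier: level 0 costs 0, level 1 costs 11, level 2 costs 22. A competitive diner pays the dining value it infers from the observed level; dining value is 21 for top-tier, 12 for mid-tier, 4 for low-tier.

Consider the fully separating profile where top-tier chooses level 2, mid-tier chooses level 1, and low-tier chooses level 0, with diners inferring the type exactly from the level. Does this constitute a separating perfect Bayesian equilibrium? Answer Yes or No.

Separating price premiums: level 2 → 21, level 1 → 12, level 0 → 4.
top-tier (assigned level 2): level 0: 4 − 0 = 4; level 1: 12 − 4 = 8; level 2: 21 − 8 = 13. top-tier stays.
mid-tier (assigned level 1): level 0: 4 − 0 = 4; level 1: 12 − 6 = 6; level 2: 21 − 12 = 9. mid-tier prefers level 2.
low-tier (assigned level 0): level 0: 4 − 0 = 4; level 1: 12 − 11 = 1; level 2: 21 − 22 = -1. low-tier stays.
At least one type deviates; the separating profile fails.

No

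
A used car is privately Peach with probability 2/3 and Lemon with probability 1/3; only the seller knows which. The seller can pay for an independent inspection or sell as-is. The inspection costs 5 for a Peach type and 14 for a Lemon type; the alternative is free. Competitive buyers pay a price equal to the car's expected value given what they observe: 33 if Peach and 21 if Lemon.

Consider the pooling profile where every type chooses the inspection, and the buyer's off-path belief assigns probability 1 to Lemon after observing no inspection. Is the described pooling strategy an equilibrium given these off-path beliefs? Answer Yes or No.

On path, the buyer holds the prior and pays 2/3·33 + 1/3·21 = 29. Off path (no inspection), believing Lemon, it pays 21.
Peach: the inspection nets 29 − 5 = 24; no inspection nets 21. Peach stays.
Lemon: the inspection nets 29 − 14 = 15; no inspection nets 21. Lemon would deviate.
A type deviates, so pooling fails.

No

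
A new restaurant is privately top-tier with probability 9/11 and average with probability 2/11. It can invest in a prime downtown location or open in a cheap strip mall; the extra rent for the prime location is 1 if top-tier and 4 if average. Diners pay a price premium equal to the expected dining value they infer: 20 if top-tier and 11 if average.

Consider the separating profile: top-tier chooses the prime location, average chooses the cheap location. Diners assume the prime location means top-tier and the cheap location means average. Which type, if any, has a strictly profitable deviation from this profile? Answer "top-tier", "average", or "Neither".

average

The prime location pays 20; the cheap location pays 11.
top-tier: assigned the prime location, nets 20 − 1 = 19; deviating to the cheap location nets 11.
average: assigned the cheap location, nets 11; deviating to the prime location nets 20 − 4 = 16.
The average type gains 5 by deviating.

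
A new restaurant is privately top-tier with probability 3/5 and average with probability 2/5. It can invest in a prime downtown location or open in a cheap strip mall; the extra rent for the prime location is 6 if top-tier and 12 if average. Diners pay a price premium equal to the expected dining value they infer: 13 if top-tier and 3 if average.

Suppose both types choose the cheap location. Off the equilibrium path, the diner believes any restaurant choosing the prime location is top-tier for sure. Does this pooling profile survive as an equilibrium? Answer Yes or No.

On path, the diner holds the prior and pays 3/5·13 + 2/5·3 = 9. Off path (the prime location), believing top-tier, it pays 13.
top-tier: the cheap location nets 9; the prime location nets 13 − 6 = 7. top-tier stays.
average: the cheap location nets 9; the prime location nets 13 − 12 = 1. average stays.
No type deviates, so pooling is sustained.

Yes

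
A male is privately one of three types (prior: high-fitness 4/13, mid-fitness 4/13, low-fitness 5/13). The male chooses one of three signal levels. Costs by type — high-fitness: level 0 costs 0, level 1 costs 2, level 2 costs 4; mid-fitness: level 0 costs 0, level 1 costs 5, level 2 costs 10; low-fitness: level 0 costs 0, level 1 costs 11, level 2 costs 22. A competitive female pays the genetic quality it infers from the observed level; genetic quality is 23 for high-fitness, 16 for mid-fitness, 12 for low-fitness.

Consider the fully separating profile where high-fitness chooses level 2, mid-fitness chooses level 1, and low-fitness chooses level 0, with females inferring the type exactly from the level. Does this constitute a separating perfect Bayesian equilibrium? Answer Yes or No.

Separating mating payoffs: level 2 → 23, level 1 → 16, level 0 → 12.
high-fitness (assigned level 2): level 0: 12 − 0 = 12; level 1: 16 − 2 = 14; level 2: 23 − 4 = 19. high-fitness stays.
mid-fitness (assigned level 1): level 0: 12 − 0 = 12; level 1: 16 − 5 = 11; level 2: 23 − 10 = 13. mid-fitness prefers level 2.
low-fitness (assigned level 0): level 0: 12 − 0 = 12; level 1: 16 − 11 = 5; level 2: 23 − 22 = 1. low-fitness stays.
At least one type deviates; the separating profile fails.

No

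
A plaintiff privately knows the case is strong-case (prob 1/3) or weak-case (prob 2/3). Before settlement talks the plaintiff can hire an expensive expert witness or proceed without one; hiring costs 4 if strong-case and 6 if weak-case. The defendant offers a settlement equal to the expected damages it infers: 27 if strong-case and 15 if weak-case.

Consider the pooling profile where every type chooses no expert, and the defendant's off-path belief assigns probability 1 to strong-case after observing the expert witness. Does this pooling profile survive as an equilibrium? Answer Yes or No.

On path, the defendant holds the prior and pays 1/3·27 + 2/3·15 = 19. Off path (the expert witness), believing strong-case, it pays 27.
strong-case: no expert nets 19; the expert witness nets 27 − 4 = 23. strong-case would deviate.
weak-case: no expert nets 19; the expert witness nets 27 − 6 = 21. weak-case would deviate.
A type deviates, so pooling fails.

No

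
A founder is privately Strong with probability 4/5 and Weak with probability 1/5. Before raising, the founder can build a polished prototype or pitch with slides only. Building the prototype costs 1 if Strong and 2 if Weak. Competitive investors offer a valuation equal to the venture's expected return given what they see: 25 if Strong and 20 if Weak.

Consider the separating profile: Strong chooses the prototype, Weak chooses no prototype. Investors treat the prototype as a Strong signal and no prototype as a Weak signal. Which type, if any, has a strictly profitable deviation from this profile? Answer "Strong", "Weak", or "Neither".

The prototype pays 25; no prototype pays 20.
Strong: assigned the prototype, nets 25 − 1 = 24; deviating to no prototype nets 20.
Weak: assigned no prototype, nets 20; deviating to the prototype nets 25 − 2 = 23.
The Weak type gains 3 by deviating.

Weak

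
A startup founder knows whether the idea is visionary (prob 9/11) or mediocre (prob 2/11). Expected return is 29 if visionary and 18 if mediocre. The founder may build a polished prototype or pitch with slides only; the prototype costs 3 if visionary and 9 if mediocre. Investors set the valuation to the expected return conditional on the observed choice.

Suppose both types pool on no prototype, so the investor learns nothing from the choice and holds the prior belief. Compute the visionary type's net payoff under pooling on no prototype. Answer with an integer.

27

Pooled valuation = 9/11·29 + 2/11·18 = 27.
visionary pays no cost for no prototype, so net payoff = 27.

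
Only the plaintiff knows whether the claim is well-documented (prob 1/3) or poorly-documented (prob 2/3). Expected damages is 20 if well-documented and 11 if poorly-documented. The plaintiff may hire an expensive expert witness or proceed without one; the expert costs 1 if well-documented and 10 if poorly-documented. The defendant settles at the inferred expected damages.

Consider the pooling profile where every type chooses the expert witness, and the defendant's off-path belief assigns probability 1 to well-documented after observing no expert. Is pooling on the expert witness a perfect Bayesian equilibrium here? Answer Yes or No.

No

On path, the defendant holds the prior and pays 1/3·20 + 2/3·11 = 14. Off path (no expert), believing well-documented, it pays 20.
well-documented: the expert witness nets 14 − 1 = 13; no expert nets 20. well-documented would deviate.
poorly-documented: the expert witness nets 14 − 10 = 4; no expert nets 20. poorly-documented would deviate.
A type deviates, so pooling fails.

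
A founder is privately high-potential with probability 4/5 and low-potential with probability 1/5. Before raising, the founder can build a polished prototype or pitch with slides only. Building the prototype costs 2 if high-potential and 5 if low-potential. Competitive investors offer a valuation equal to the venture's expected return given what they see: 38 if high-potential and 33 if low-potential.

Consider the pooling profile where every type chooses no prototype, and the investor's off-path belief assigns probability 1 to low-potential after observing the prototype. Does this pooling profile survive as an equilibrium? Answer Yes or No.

On path, the investor holds the prior and pays 4/5·38 + 1/5·33 = 37. Off path (the prototype), believing low-potential, it pays 33.
high-potential: no prototype nets 37; the prototype nets 33 − 2 = 31. high-potential stays.
low-potential: no prototype nets 37; the prototype nets 33 − 5 = 28. low-potential stays.
No type deviates, so pooling is sustained.

Yes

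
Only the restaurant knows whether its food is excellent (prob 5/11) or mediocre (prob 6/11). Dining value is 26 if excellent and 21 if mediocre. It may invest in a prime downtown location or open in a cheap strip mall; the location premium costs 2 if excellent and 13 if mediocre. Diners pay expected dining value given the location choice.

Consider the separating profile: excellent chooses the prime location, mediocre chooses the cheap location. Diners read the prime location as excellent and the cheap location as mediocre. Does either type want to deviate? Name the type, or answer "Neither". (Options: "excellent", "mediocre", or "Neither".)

Neither

The prime location pays 26; the cheap location pays 21.
excellent: assigned the prime location, nets 26 − 2 = 24; deviating to the cheap location nets 21.
mediocre: assigned the cheap location, nets 21; deviating to the prime location nets 26 − 13 = 13.
Both types strictly prefer their assigned action; no profitable deviation.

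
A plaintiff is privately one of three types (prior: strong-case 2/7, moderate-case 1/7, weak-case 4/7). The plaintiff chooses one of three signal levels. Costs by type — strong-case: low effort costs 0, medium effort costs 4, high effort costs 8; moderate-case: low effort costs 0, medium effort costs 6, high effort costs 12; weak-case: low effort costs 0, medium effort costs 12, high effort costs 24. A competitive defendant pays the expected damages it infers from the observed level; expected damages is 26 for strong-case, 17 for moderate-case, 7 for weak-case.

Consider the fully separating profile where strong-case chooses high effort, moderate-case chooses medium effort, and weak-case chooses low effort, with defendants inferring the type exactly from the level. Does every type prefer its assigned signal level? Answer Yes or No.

No

Separating settlements: high effort → 26, medium effort → 17, low effort → 7.
strong-case (assigned high effort): low effort: 7 − 0 = 7; medium effort: 17 − 4 = 13; high effort: 26 − 8 = 18. strong-case stays.
moderate-case (assigned medium effort): low effort: 7 − 0 = 7; medium effort: 17 − 6 = 11; high effort: 26 − 12 = 14. moderate-case prefers high effort.
weak-case (assigned low effort): low effort: 7 − 0 = 7; medium effort: 17 − 12 = 5; high effort: 26 − 24 = 2. weak-case stays.
At least one type deviates; the separating profile fails.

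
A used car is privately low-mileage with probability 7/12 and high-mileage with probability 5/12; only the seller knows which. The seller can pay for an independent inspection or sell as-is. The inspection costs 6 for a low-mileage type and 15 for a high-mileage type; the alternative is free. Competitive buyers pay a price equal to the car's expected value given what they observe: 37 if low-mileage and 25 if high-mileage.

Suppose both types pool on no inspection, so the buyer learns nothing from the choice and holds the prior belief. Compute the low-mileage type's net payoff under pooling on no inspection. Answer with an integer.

Pooled price = 7/12·37 + 5/12·25 = 32.
low-mileage pays no cost for no inspection, so net payoff = 32.

32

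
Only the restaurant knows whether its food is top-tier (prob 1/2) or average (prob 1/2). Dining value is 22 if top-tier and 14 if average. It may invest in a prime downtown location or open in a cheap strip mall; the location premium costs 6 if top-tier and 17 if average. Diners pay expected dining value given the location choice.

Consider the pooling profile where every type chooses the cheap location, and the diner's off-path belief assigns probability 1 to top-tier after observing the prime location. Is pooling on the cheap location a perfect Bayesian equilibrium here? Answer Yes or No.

On path, the diner holds the prior and pays 1/2·22 + 1/2·14 = 18. Off path (the prime location), believing top-tier, it pays 22.
top-tier: the cheap location nets 18; the prime location nets 22 − 6 = 16. top-tier stays.
average: the cheap location nets 18; the prime location nets 22 − 17 = 5. average stays.
No type deviates, so pooling is sustained.

Yes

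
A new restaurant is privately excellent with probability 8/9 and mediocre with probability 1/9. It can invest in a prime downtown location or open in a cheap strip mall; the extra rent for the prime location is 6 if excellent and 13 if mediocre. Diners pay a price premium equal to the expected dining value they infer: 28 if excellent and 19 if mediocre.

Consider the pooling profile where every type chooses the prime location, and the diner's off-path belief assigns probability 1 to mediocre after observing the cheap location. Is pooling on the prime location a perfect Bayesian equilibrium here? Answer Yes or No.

On path, the diner holds the prior and pays 8/9·28 + 1/9·19 = 27. Off path (the cheap location), believing mediocre, it pays 19.
excellent: the prime location nets 27 − 6 = 21; the cheap location nets 19. excellent stays.
mediocre: the prime location nets 27 − 13 = 14; the cheap location nets 19. mediocre would deviate.
A type deviates, so pooling fails.

No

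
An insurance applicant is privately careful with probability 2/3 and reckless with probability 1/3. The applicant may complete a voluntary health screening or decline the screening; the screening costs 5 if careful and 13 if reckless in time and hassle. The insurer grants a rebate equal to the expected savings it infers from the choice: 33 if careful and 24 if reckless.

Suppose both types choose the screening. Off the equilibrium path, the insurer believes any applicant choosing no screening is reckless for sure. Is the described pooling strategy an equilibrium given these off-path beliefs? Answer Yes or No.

On path, the insurer holds the prior and pays 2/3·33 + 1/3·24 = 30. Off path (no screening), believing reckless, it pays 24.
careful: the screening nets 30 − 5 = 25; no screening nets 24. careful stays.
reckless: the screening nets 30 − 13 = 17; no screening nets 24. reckless would deviate.
A type deviates, so pooling fails.

No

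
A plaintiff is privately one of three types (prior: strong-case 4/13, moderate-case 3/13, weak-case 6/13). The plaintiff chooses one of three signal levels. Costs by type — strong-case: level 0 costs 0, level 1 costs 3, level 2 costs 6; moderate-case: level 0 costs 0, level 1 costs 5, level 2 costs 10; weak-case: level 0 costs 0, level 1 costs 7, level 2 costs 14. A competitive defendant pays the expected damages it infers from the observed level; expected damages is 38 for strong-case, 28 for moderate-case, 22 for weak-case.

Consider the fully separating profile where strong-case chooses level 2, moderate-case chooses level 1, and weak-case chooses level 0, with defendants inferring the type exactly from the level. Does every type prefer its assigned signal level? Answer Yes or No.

No

Separating settlements: level 2 → 38, level 1 → 28, level 0 → 22.
strong-case (assigned level 2): level 0: 22 − 0 = 22; level 1: 28 − 3 = 25; level 2: 38 − 6 = 32. strong-case stays.
moderate-case (assigned level 1): level 0: 22 − 0 = 22; level 1: 28 − 5 = 23; level 2: 38 − 10 = 28. moderate-case prefers level 2.
weak-case (assigned level 0): level 0: 22 − 0 = 22; level 1: 28 − 7 = 21; level 2: 38 − 14 = 24. weak-case prefers level 2.
At least one type deviates; the separating profile fails.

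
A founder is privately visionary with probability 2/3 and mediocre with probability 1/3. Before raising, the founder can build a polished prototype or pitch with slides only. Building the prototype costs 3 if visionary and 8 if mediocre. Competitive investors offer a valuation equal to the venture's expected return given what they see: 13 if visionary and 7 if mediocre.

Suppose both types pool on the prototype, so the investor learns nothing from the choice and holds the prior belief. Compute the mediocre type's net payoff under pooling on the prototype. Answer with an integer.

Pooled valuation = 2/3·13 + 1/3·7 = 11.
mediocre pays cost 8 for the prototype, so net payoff = 11 − 8 = 3.

3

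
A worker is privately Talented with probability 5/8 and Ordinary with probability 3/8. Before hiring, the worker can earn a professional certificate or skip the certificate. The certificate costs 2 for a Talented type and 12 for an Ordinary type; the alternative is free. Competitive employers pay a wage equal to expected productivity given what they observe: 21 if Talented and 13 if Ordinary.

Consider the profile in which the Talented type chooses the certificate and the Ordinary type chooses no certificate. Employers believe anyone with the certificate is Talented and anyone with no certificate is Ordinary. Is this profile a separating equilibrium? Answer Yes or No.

Under these beliefs, the certificate earns wage 21 and no certificate earns wage 13.
Talented: the certificate nets 21 − 2 = 19; no certificate nets 13. Talented prefers the certificate.
Ordinary: the certificate nets 21 − 12 = 9; no certificate nets 13. Ordinary prefers no certificate.
Neither type deviates, so the separating profile is an equilibrium.

Yes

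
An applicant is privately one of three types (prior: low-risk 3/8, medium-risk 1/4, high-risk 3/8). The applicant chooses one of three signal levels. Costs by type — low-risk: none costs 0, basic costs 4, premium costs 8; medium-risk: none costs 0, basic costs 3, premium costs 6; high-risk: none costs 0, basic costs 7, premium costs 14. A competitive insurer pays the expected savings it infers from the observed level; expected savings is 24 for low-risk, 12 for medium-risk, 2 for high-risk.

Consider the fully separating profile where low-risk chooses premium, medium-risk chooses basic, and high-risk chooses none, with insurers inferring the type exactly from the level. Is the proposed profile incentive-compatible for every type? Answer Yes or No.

No

Separating rebates: premium → 24, basic → 12, none → 2.
low-risk (assigned premium): none: 2 − 0 = 2; basic: 12 − 4 = 8; premium: 24 − 8 = 16. low-risk stays.
medium-risk (assigned basic): none: 2 − 0 = 2; basic: 12 − 3 = 9; premium: 24 − 6 = 18. medium-risk prefers premium.
high-risk (assigned none): none: 2 − 0 = 2; basic: 12 − 7 = 5; premium: 24 − 14 = 10. high-risk prefers premium.
At least one type deviates; the separating profile fails.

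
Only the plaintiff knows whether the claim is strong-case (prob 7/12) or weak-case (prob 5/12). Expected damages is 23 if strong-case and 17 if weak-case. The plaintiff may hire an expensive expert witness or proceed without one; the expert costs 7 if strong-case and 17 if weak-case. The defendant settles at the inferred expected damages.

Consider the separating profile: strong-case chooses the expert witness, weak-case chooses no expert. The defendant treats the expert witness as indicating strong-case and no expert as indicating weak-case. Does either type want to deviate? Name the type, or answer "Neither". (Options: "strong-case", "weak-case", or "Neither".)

The expert witness pays 23; no expert pays 17.
strong-case: assigned the expert witness, nets 23 − 7 = 16; deviating to no expert nets 17.
weak-case: assigned no expert, nets 17; deviating to the expert witness nets 23 − 17 = 6.
The strong-case type gains 1 by deviating.

strong-case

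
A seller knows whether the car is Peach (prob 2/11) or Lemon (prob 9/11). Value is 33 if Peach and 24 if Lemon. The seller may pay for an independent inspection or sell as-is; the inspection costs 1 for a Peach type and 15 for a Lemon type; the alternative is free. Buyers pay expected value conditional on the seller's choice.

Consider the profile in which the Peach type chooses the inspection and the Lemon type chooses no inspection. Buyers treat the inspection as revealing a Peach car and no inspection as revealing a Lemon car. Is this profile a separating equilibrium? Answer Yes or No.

Under these beliefs, the inspection earns price 33 and no inspection earns price 24.
Peach: the inspection nets 33 − 1 = 32; no inspection nets 24. Peach prefers the inspection.
Lemon: the inspection nets 33 − 15 = 18; no inspection nets 24. Lemon prefers no inspection.
Neither type deviates, so the separating profile is an equilibrium.

Yes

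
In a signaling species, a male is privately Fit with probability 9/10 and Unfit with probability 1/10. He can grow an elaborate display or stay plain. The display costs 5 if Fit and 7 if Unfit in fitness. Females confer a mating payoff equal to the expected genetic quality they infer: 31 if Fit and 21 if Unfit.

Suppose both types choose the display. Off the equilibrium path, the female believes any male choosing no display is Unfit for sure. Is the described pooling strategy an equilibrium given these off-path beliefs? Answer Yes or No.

Yes

On path, the female holds the prior and pays 9/10·31 + 1/10·21 = 30. Off path (no display), believing Unfit, it pays 21.
Fit: the display nets 30 − 5 = 25; no display nets 21. Fit stays.
Unfit: the display nets 30 − 7 = 23; no display nets 21. Unfit stays.
No type deviates, so pooling is sustained.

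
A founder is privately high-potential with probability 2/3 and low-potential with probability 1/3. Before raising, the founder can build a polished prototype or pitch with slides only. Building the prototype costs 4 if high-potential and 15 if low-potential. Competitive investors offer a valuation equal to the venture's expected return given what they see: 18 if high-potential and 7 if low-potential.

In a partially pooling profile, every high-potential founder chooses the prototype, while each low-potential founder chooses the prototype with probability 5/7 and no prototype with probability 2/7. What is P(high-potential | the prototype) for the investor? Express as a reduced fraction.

14/19

P(the prototype) = (2/3)·1 + (1/3)·(5/7) = 19/21.
By Bayes' rule, P(high-potential | the prototype) = (2/3) / (19/21) = 14/19.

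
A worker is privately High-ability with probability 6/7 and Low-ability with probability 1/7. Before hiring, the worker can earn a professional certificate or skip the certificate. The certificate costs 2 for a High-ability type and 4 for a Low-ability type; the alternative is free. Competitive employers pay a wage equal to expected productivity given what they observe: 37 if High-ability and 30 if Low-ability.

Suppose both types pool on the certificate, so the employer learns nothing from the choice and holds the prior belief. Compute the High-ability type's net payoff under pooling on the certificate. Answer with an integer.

34

Pooled wage = 6/7·37 + 1/7·30 = 36.
High-ability pays cost 2 for the certificate, so net payoff = 36 − 2 = 34.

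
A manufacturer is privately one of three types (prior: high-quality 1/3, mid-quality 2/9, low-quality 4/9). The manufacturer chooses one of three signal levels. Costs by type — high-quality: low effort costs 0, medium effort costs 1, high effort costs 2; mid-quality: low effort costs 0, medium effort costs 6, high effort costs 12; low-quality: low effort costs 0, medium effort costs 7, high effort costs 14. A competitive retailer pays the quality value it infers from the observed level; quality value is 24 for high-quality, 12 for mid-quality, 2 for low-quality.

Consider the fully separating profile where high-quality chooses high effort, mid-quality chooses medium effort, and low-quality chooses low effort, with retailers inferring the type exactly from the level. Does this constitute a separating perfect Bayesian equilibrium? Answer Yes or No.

Separating prices: high effort → 24, medium effort → 12, low effort → 2.
high-quality (assigned high effort): low effort: 2 − 0 = 2; medium effort: 12 − 1 = 11; high effort: 24 − 2 = 22. high-quality stays.
mid-quality (assigned medium effort): low effort: 2 − 0 = 2; medium effort: 12 − 6 = 6; high effort: 24 − 12 = 12. mid-quality prefers high effort.
low-quality (assigned low effort): low effort: 2 − 0 = 2; medium effort: 12 − 7 = 5; high effort: 24 − 14 = 10. low-quality prefers high effort.
At least one type deviates; the separating profile fails.

No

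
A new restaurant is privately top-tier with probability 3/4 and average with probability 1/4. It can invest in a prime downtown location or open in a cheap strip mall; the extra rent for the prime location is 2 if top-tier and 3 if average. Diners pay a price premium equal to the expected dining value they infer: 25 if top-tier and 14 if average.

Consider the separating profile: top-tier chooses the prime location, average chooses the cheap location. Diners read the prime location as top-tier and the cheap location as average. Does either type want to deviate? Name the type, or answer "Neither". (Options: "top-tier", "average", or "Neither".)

The prime location pays 25; the cheap location pays 14.
top-tier: assigned the prime location, nets 25 − 2 = 23; deviating to the cheap location nets 14.
average: assigned the cheap location, nets 14; deviating to the prime location nets 25 − 3 = 22.
The average type gains 8 by deviating.

average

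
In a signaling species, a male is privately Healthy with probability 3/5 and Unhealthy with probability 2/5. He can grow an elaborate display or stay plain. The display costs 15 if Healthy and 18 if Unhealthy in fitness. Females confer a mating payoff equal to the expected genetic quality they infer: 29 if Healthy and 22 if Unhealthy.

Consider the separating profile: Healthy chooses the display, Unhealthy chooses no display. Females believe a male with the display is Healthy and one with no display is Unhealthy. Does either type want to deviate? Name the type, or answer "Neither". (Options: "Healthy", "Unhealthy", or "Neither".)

Healthy

The display pays 29; no display pays 22.
Healthy: assigned the display, nets 29 − 15 = 14; deviating to no display nets 22.
Unhealthy: assigned no display, nets 22; deviating to the display nets 29 − 18 = 11.
The Healthy type gains 8 by deviating.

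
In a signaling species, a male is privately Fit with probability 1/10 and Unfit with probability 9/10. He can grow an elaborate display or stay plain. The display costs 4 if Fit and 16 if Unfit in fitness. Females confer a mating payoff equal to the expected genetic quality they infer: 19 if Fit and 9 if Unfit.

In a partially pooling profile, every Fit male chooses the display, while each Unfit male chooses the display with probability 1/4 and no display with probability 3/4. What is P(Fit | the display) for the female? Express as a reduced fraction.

P(the display) = (1/10)·1 + (9/10)·(1/4) = 13/40.
By Bayes' rule, P(Fit | the display) = (1/10) / (13/40) = 4/13.

4/13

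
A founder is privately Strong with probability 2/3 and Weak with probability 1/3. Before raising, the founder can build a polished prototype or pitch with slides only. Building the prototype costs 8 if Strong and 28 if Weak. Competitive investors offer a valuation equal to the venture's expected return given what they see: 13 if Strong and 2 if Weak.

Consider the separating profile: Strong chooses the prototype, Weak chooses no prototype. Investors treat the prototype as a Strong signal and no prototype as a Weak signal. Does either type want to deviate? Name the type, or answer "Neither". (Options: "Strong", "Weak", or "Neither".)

Neither

The prototype pays 13; no prototype pays 2.
Strong: assigned the prototype, nets 13 − 8 = 5; deviating to no prototype nets 2.
Weak: assigned no prototype, nets 2; deviating to the prototype nets 13 − 28 = -15.
Both types strictly prefer their assigned action; no profitable deviation.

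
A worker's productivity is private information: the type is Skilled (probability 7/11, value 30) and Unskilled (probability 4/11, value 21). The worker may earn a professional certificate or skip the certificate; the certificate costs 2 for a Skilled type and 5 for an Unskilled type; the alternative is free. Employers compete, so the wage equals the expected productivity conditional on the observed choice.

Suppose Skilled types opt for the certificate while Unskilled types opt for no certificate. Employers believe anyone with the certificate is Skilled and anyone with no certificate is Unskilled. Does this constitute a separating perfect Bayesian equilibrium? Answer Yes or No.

Under these beliefs, the certificate earns wage 30 and no certificate earns wage 21.
Skilled: the certificate nets 30 − 2 = 28; no certificate nets 21. Skilled prefers the certificate.
Unskilled: the certificate nets 30 − 5 = 25; no certificate nets 21. Unskilled would deviate to the certificate.
Unskilled has a profitable deviation, so the profile is not an equilibrium.

No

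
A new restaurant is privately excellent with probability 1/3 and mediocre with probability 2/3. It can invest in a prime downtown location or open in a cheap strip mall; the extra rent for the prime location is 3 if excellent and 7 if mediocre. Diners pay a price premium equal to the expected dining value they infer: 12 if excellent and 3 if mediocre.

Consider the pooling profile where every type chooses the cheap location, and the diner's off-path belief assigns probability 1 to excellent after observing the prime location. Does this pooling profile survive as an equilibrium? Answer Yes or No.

No

On path, the diner holds the prior and pays 1/3·12 + 2/3·3 = 6. Off path (the prime location), believing excellent, it pays 12.
excellent: the cheap location nets 6; the prime location nets 12 − 3 = 9. excellent would deviate.
mediocre: the cheap location nets 6; the prime location nets 12 − 7 = 5. mediocre stays.
A type deviates, so pooling fails.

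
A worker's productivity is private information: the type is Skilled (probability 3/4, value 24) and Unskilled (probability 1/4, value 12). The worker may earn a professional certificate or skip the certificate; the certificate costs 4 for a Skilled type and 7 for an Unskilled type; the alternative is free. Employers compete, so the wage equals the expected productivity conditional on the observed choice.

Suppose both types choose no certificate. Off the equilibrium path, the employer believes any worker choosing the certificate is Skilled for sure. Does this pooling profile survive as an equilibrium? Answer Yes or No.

Yes

On path, the employer holds the prior and pays 3/4·24 + 1/4·12 = 21. Off path (the certificate), believing Skilled, it pays 24.
Skilled: no certificate nets 21; the certificate nets 24 − 4 = 20. Skilled stays.
Unskilled: no certificate nets 21; the certificate nets 24 − 7 = 17. Unskilled stays.
No type deviates, so pooling is sustained.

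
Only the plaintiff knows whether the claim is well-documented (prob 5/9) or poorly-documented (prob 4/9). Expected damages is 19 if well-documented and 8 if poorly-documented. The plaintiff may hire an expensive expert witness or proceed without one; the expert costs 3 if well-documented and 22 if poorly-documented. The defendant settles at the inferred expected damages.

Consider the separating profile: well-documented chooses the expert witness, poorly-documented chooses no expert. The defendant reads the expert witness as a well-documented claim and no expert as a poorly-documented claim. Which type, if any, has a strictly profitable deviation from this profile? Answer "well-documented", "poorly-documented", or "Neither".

Neither

The expert witness pays 19; no expert pays 8.
well-documented: assigned the expert witness, nets 19 − 3 = 16; deviating to no expert nets 8.
poorly-documented: assigned no expert, nets 8; deviating to the expert witness nets 19 − 22 = -3.
Both types strictly prefer their assigned action; no profitable deviation.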